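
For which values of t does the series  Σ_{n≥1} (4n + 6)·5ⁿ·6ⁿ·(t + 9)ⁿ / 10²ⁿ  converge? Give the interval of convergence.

Ratio test: |a_{n+1}/a_n| = [(4(n+1) + 6)/(4n + 6)] · 5·6/100 → 3/10 as n → ∞.
Thus R = 1/(3/10) = 10/3.
Check t = -17/3: the n-th term does not approach 0; divergence by the term test.
When t = -37/3, the terms do not tend to 0, so the series diverges.

(-37/3, -17/3)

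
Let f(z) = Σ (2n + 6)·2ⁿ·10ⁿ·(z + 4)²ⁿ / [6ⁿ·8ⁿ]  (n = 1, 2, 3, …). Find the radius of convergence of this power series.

The ratio of consecutive coefficients is [(2(n+1) + 6)/(2n + 6)] · 2·10/(6·8) → 5/12.
Since the exponent of (z + 4) increases by 2 each term, convergence requires |z + 4|² < 12/5, hence R = 2√15/5.

R = 2√15/5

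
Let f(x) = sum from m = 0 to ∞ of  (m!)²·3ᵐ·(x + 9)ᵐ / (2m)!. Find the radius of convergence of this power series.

Ratio test: |a_{m+1}/a_m| = (m+1)²/[(2m+1)·(2m+2)] · 3 → 3/4 as m → ∞.
Convergence for |x + 9| · 3/4 < 1, i.e. |x + 9| < 4/3. So R = 4/3.

R = 4/3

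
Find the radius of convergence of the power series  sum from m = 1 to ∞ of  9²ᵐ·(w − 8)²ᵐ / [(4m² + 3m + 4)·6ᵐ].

R = √6/9

The ratio of consecutive coefficients is [(4m² + 3m + 4)/(4(m+1)² + 3(m+1) + 4)] · 81/6 → 27/2.
Writing y = (w − 8)², the series in y has radius 2/27, so |w − 8| < √(2/27) and R = √6/9.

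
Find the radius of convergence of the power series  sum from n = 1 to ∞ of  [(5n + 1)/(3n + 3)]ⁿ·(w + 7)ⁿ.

By the Cauchy root test, |a_n|^(1/n) = (5n + 1)/(3n + 3) → 5/3.
Convergence for |w + 7| · 5/3 < 1, i.e. |w + 7| < 3/5. So R = 3/5.

R = 3/5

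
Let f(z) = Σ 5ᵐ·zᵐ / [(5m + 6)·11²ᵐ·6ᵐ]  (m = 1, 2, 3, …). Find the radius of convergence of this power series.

R = 726/5

Apply the ratio test: |a_{m+1}| / |a_m| = [(5m + 6)/(5(m+1) + 6)] · 5/(121·6), which tends to 5/726 as m → ∞.
The series converges when 5/726 · |z| < 1, giving R = 726/5.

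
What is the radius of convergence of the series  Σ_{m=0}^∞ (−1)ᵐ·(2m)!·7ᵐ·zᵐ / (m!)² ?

R = 1/28

By the ratio test, |a_{m+1}/a_m| = (2m+1)·(2m+2)/(m+1)² · 7 → 28.
Thus R = 1/(28) = 1/28.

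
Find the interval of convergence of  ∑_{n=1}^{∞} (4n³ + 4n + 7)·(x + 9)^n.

(-10, -8)

The ratio of consecutive coefficients is (4(n+1)³ + 4(n+1) + 7)/(4n³ + 4n + 7) → 1.
Hence R = 1.
At x = -8: the terms have absolute value of order n³, which does not tend to 0, so the series diverges by the divergence test.
At x = -10: the terms do not tend to 0, so the series diverges.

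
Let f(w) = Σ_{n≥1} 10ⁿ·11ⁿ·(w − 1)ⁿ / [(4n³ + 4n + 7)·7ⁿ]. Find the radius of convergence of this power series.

Ratio test: |a_{n+1}/a_n| = [(4n³ + 4n + 7)/(4(n+1)³ + 4(n+1) + 7)] · 10·11/7 → 110/7 as n → ∞.
Hence the series converges for |w − 1| < 1/(110/7) = 7/110, so the radius of convergence is 7/110.

R = 7/110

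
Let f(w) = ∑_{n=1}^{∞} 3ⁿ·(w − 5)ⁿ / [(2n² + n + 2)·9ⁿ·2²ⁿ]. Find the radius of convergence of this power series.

Ratio test: |a_{n+1}/a_n| = [(2n² + n + 2)/(2(n+1)² + (n+1) + 2)] · 3/(9·4) → 1/12 as n → ∞.
The series converges when 1/12 · |w − 5| < 1, giving R = 12.

R = 12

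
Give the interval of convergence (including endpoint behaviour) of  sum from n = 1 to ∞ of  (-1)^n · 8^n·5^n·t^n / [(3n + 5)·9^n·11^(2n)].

(-1089/40, 1089/40]

Ratio test: |a_{n+1}/a_n| = [(3n + 5)/(3(n+1) + 5)] · 8·5/(9·121) → 40/1089 as n → ∞.
Hence the series converges for |t| < 1/(40/1089) = 1089/40, so the radius of convergence is 1089/40.
At t = 1089/40: an alternating series whose terms decrease to 0 in absolute value, so it converges by the Leibniz criterion.
At t = -1089/40: comparison with the harmonic series Σ 1/n shows the series diverges.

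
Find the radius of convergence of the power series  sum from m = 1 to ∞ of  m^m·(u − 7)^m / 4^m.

Root test: |a_m|^(1/m) = m/4 → ∞.
Since the m-th root of |a_m| is unbounded, the series converges only at u = 7; R = 0.

R = 0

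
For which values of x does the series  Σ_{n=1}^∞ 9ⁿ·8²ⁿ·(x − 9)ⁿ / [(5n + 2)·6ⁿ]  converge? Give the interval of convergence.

Ratio test: |a_{n+1}/a_n| = [(5n + 2)/(5(n+1) + 2)] · 9·64/6 → 96 as n → ∞.
Convergence for |x − 9| · 96 < 1, i.e. |x − 9| < 1/96. So R = 1/96.
Check x = 865/96: the terms behave like c/n; limit comparison with the harmonic series gives divergence.
At x = 863/96: the terms alternate in sign and decrease monotonically to 0 in absolute value (size ~ c/n), so the alternating series test gives convergence.

[863/96, 865/96)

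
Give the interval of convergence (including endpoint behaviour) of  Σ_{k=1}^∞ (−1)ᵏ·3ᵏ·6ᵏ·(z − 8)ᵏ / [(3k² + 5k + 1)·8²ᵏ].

[40/9, 104/9]

By the ratio test, |a_{k+1}/a_k| = [(3k² + 5k + 1)/(3(k+1)² + 5(k+1) + 1)] · 3·6/64 → 9/32.
Thus R = 1/(9/32) = 32/9.
At z = 104/9: the terms are on the order of 1/k², so the series converges absolutely by comparison with the p-series (p = 2 > 1).
When z = 40/9, absolute convergence follows by limit comparison with Σ 1/k².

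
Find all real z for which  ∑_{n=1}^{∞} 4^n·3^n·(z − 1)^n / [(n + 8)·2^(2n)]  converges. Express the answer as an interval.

[2/3, 4/3)

By the ratio test, |a_{n+1}/a_n| = [(n + 8)/((n+1) + 8)] · 4·3/4 → 3.
Convergence for |z − 1| · 3 < 1, i.e. |z − 1| < 1/3. So R = 1/3.
At z = 4/3: the terms behave like c/n; limit comparison with the harmonic series gives divergence.
Check z = 2/3: convergence follows from the alternating series test (terms decrease monotonically to 0).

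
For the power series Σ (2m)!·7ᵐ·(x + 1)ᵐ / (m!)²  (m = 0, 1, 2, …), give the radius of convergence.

R = 1/28

The ratio of consecutive coefficients is (2m+1)·(2m+2)/(m+1)² · 7 → 28.
The series converges when 28 · |x + 1| < 1, giving R = 1/28.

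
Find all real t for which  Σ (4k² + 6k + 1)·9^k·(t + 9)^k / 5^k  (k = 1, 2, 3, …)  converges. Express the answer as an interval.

Apply the ratio test: |a_{k+1}| / |a_k| = [(4(k+1)² + 6(k+1) + 1)/(4k² + 6k + 1)] · 9/5, which tends to 9/5 as k → ∞.
The series converges when 9/5 · |t + 9| < 1, giving R = 5/9.
At t = -76/9: the terms have absolute value of order k², which does not tend to 0, so the series diverges by the divergence test.
Endpoint t = -86/9: the k-th term does not approach 0; divergence by the term test.

(-86/9, -76/9)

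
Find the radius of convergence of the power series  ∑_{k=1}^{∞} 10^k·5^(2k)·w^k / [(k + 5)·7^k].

Apply the ratio test: |a_{k+1}| / |a_k| = [(k + 5)/((k+1) + 5)] · 10·25/7, which tends to 250/7 as k → ∞.
Hence the series converges for |w| < 1/(250/7) = 7/250, so the radius of convergence is 7/250.

R = 7/250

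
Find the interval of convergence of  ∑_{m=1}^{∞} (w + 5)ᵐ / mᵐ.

Applying the root test, |a_m|^(1/m) = 1/m → 0.
The limit is 0 for every w, so R = ∞.

(−∞, ∞)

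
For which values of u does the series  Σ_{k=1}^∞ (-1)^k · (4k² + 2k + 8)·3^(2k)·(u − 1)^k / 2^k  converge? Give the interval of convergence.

By the ratio test, |a_{k+1}/a_k| = [(4(k+1)² + 2(k+1) + 8)/(4k² + 2k + 8)] · 9/2 → 9/2.
Convergence for |u − 1| · 9/2 < 1, i.e. |u − 1| < 2/9. So R = 2/9.
At u = 11/9: the terms do not tend to 0, so the series diverges.
When u = 7/9, the terms have absolute value of order k², which does not tend to 0, so the series diverges by the divergence test.

(7/9, 11/9)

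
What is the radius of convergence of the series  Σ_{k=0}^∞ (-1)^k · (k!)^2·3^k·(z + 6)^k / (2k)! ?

R = 4/3

By the ratio test, |a_{k+1}/a_k| = (k+1)²/[(2k+1)·(2k+2)] · 3 → 3/4.
Thus R = 1/(3/4) = 4/3.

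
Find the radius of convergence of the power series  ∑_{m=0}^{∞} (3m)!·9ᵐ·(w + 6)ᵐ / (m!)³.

R = 1/243

The ratio of consecutive coefficients is (3m+1)·(3m+2)·(3m+3)/(m+1)³ · 9 → 243.
Thus R = 1/(243) = 1/243.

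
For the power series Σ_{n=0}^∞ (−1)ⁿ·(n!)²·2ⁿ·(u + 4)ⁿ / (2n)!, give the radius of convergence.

R = 2

The ratio of consecutive coefficients is (n+1)²/[(2n+1)·(2n+2)] · 2 → 1/2.
Hence the series converges for |u + 4| < 1/(1/2) = 2, so the radius of convergence is 2.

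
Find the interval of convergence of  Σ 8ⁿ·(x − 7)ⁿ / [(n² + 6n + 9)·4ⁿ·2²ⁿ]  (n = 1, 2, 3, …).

[5, 9]

Ratio test: |a_{n+1}/a_n| = [(n² + 6n + 9)/((n+1)² + 6(n+1) + 9)] · 8/(4·4) → 1/2 as n → ∞.
Hence the series converges for |x − 7| < 1/(1/2) = 2, so the radius of convergence is 2.
When x = 9, absolute convergence follows by limit comparison with Σ 1/n².
Check x = 5: the series is dominated by a constant times Σ 1/n², which converges (p = 2 > 1).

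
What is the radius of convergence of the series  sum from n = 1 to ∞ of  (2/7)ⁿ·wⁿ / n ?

R = 7/2

Ratio test: |a_{n+1}/a_n| = [n/(n+1)] · 2/7 → 2/7 as n → ∞.
Convergence for |w| · 2/7 < 1, i.e. |w| < 7/2. So R = 7/2.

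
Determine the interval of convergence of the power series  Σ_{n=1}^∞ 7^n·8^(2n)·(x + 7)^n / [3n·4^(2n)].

By the ratio test, |a_{n+1}/a_n| = [3n/3(n+1)] · 7·64/16 → 28.
Convergence for |x + 7| · 28 < 1, i.e. |x + 7| < 1/28. So R = 1/28.
At x = -195/28: the terms behave like c/n; limit comparison with the harmonic series gives divergence.
At x = -197/28: the terms alternate in sign and decrease monotonically to 0 in absolute value (size ~ c/n), so the alternating series test gives convergence.

[-197/28, -195/28)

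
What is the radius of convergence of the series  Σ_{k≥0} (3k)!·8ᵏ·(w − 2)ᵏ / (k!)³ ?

R = 1/216

By the ratio test, |a_{k+1}/a_k| = (3k+1)·(3k+2)·(3k+3)/(k+1)³ · 8 → 216.
Thus R = 1/(216) = 1/216.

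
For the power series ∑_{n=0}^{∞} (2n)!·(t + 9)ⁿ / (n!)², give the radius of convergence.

R = 1/4

The ratio of consecutive coefficients is (2n+1)·(2n+2)/(n+1)² → 4.
Hence the series converges for |t + 9| < 1/(4) = 1/4, so the radius of convergence is 1/4.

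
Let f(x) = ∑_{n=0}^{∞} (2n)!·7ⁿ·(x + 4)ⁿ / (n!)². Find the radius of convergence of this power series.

Ratio test: |a_{n+1}/a_n| = (2n+1)·(2n+2)/(n+1)² · 7 → 28 as n → ∞.
The series converges when 28 · |x + 4| < 1, giving R = 1/28.

R = 1/28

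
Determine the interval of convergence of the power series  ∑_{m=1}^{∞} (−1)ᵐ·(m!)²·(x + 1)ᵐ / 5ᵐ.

Ratio test: |a_{m+1}/a_m| = (m+1)² · 1/5 → ∞ as m → ∞.
The ratio grows without bound, so the series diverges whenever (x + 1) ≠ 0; it converges only at x = -1. R = 0.

{-1}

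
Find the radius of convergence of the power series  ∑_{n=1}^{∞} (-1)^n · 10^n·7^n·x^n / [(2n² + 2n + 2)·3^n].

Ratio test: |a_{n+1}/a_n| = [(2n² + 2n + 2)/(2(n+1)² + 2(n+1) + 2)] · 10·7/3 → 70/3 as n → ∞.
Thus R = 1/(70/3) = 3/70.

R = 3/70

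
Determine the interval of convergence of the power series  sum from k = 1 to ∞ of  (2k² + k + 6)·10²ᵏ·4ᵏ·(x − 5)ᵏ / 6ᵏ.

(997/200, 1003/200)

Apply the ratio test: |a_{k+1}| / |a_k| = [(2(k+1)² + (k+1) + 6)/(2k² + k + 6)] · 100·4/6, which tends to 200/3 as k → ∞.
Thus R = 1/(200/3) = 3/200.
At x = 1003/200: the terms do not tend to 0, so the series diverges.
At x = 997/200: the terms have absolute value of order k², which does not tend to 0, so the series diverges by the divergence test.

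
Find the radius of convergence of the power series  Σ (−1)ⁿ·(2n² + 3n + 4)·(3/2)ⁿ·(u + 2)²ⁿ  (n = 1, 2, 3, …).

The ratio of consecutive coefficients is [(2(n+1)² + 3(n+1) + 4)/(2n² + 3n + 4)] · 3/2 → 3/2.
Since the exponent of (u + 2) increases by 2 each term, convergence requires |u + 2|² < 2/3, hence R = √6/3.

R = √6/3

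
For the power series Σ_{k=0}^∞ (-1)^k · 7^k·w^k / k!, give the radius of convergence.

R = ∞

By the ratio test, |a_{k+1}/a_k| = 7 · 1/(k+1) → 0.
Since the limit is 0 < 1 for every w, the series converges on all of ℝ and R = ∞.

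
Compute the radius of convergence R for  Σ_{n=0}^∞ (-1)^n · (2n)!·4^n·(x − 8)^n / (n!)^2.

The ratio of consecutive coefficients is (2n+1)·(2n+2)/(n+1)² · 4 → 16.
Hence the series converges for |x − 8| < 1/(16) = 1/16, so the radius of convergence is 1/16.

R = 1/16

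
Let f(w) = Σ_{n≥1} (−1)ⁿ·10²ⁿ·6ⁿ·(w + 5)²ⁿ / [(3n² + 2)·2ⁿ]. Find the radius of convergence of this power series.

Apply the ratio test: |a_{n+1}| / |a_n| = [(3n² + 2)/(3(n+1)² + 2)] · 100·6/2, which tends to 300 as n → ∞.
Writing y = (w + 5)², the series in y has radius 1/300, so |w + 5| < √(1/300) and R = √3/30.

R = √3/30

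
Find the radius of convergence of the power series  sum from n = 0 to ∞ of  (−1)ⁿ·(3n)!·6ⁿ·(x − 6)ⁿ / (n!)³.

R = 1/162

By the ratio test, |a_{n+1}/a_n| = (3n+1)·(3n+2)·(3n+3)/(n+1)³ · 6 → 162.
Hence the series converges for |x − 6| < 1/(162) = 1/162, so the radius of convergence is 1/162.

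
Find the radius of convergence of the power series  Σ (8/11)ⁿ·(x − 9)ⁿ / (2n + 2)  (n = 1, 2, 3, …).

R = 11/8

Ratio test: |a_{n+1}/a_n| = [(2n + 2)/(2(n+1) + 2)] · 8/11 → 8/11 as n → ∞.
The series converges when 8/11 · |x − 9| < 1, giving R = 11/8.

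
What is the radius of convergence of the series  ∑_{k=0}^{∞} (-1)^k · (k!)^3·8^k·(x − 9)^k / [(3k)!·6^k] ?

The ratio of consecutive coefficients is (k+1)³/[(3k+1)·(3k+2)·(3k+3)] · 8/6 → 4/81.
Thus R = 1/(4/81) = 81/4.

R = 81/4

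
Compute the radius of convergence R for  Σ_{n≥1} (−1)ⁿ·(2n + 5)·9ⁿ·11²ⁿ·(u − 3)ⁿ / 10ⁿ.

R = 10/1089

By the ratio test, |a_{n+1}/a_n| = [(2(n+1) + 5)/(2n + 5)] · 9·121/10 → 1089/10.
The series converges when 1089/10 · |u − 3| < 1, giving R = 10/1089.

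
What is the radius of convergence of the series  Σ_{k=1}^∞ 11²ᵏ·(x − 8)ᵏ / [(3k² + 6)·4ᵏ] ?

Ratio test: |a_{k+1}/a_k| = [(3k² + 6)/(3(k+1)² + 6)] · 121/4 → 121/4 as k → ∞.
Hence the series converges for |x − 8| < 1/(121/4) = 4/121, so the radius of convergence is 4/121.

R = 4/121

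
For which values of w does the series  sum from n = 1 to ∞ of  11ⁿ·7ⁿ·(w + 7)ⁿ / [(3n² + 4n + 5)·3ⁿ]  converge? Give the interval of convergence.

Ratio test: |a_{n+1}/a_n| = [(3n² + 4n + 5)/(3(n+1)² + 4(n+1) + 5)] · 11·7/3 → 77/3 as n → ∞.
Hence the series converges for |w + 7| < 1/(77/3) = 3/77, so the radius of convergence is 3/77.
Check w = -536/77: absolute convergence follows by limit comparison with Σ 1/n².
When w = -542/77, the series is dominated by a constant times Σ 1/n², which converges (p = 2 > 1).

[-542/77, -536/77]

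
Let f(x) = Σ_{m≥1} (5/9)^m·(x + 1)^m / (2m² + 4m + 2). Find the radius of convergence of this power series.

Apply the ratio test: |a_{m+1}| / |a_m| = [(2m² + 4m + 2)/(2(m+1)² + 4(m+1) + 2)] · 5/9, which tends to 5/9 as m → ∞.
Hence the series converges for |x + 1| < 1/(5/9) = 9/5, so the radius of convergence is 9/5.

R = 9/5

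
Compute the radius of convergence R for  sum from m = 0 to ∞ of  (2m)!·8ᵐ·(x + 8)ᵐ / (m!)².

R = 1/32

Apply the ratio test: |a_{m+1}| / |a_m| = (2m+1)·(2m+2)/(m+1)² · 8, which tends to 32 as m → ∞.
The series converges when 32 · |x + 8| < 1, giving R = 1/32.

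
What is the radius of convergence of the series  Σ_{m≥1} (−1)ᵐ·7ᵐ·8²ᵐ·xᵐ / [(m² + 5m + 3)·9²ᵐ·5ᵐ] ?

Apply the ratio test: |a_{m+1}| / |a_m| = [(m² + 5m + 3)/((m+1)² + 5(m+1) + 3)] · 7·64/(81·5), which tends to 448/405 as m → ∞.
Hence the series converges for |x| < 1/(448/405) = 405/448, so the radius of convergence is 405/448.

R = 405/448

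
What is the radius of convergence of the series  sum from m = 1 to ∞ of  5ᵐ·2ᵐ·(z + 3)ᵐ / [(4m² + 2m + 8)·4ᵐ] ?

R = 2/5

The ratio of consecutive coefficients is [(4m² + 2m + 8)/(4(m+1)² + 2(m+1) + 8)] · 5·2/4 → 5/2.
Thus R = 1/(5/2) = 2/5.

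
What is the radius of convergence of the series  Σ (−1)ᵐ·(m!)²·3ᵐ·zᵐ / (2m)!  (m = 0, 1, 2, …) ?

R = 4/3

Apply the ratio test: |a_{m+1}| / |a_m| = (m+1)²/[(2m+1)·(2m+2)] · 3, which tends to 3/4 as m → ∞.
Convergence for |z| · 3/4 < 1, i.e. |z| < 4/3. So R = 4/3.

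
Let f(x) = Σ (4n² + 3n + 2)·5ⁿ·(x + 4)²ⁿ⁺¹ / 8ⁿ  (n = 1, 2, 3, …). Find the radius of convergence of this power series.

Apply the ratio test: |a_{n+1}| / |a_n| = [(4(n+1)² + 3(n+1) + 2)/(4n² + 3n + 2)] · 5/8, which tends to 5/8 as n → ∞.
Since the exponent of (x + 4) increases by 2 each term, convergence requires |x + 4|² < 8/5, hence R = 2√10/5.

R = 2√10/5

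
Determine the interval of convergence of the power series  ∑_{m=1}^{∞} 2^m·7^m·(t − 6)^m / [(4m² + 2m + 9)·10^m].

[37/7, 47/7]

Apply the ratio test: |a_{m+1}| / |a_m| = [(4m² + 2m + 9)/(4(m+1)² + 2(m+1) + 9)] · 2·7/10, which tends to 7/5 as m → ∞.
Convergence for |t − 6| · 7/5 < 1, i.e. |t − 6| < 5/7. So R = 5/7.
When t = 47/7, the terms are on the order of 1/m², so the series converges absolutely by comparison with the p-series (p = 2 > 1).
Endpoint t = 37/7: absolute convergence follows by limit comparison with Σ 1/m².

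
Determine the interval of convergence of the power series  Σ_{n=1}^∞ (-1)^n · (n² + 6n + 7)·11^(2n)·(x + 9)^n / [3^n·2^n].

Apply the ratio test: |a_{n+1}| / |a_n| = [((n+1)² + 6(n+1) + 7)/(n² + 6n + 7)] · 121/(3·2), which tends to 121/6 as n → ∞.
Convergence for |x + 9| · 121/6 < 1, i.e. |x + 9| < 6/121. So R = 6/121.
At x = -1083/121: the n-th term does not approach 0; divergence by the term test.
Endpoint x = -1095/121: the n-th term does not approach 0; divergence by the term test.

(-1095/121, -1083/121)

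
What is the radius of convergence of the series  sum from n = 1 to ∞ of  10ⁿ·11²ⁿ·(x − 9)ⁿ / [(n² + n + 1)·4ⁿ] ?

R = 2/605

Ratio test: |a_{n+1}/a_n| = [(n² + n + 1)/((n+1)² + (n+1) + 1)] · 10·121/4 → 605/2 as n → ∞.
Convergence for |x − 9| · 605/2 < 1, i.e. |x − 9| < 2/605. So R = 2/605.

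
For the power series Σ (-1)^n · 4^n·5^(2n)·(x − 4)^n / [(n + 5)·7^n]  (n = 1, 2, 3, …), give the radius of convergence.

Apply the ratio test: |a_{n+1}| / |a_n| = [(n + 5)/((n+1) + 5)] · 4·25/7, which tends to 100/7 as n → ∞.
The series converges when 100/7 · |x − 4| < 1, giving R = 7/100.

R = 7/100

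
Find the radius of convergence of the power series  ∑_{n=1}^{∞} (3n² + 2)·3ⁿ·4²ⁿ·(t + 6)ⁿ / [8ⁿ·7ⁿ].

R = 7/6

The ratio of consecutive coefficients is [(3(n+1)² + 2)/(3n² + 2)] · 3·16/(8·7) → 6/7.
Thus R = 1/(6/7) = 7/6.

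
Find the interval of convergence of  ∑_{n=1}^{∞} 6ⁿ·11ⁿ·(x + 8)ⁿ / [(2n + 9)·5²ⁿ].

The ratio of consecutive coefficients is [(2n + 9)/(2(n+1) + 9)] · 6·11/25 → 66/25.
Convergence for |x + 8| · 66/25 < 1, i.e. |x + 8| < 25/66. So R = 25/66.
Endpoint x = -503/66: the terms are asymptotic to a nonzero constant times 1/n, so the series diverges by limit comparison with Σ 1/n.
When x = -553/66, the terms alternate in sign and decrease monotonically to 0 in absolute value (size ~ c/n), so the alternating series test gives convergence.

[-553/66, -503/66)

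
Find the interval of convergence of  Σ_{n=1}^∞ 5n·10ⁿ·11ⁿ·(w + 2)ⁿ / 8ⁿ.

(-114/55, -106/55)

The ratio of consecutive coefficients is [5(n+1)/5n] · 10·11/8 → 55/4.
Convergence for |w + 2| · 55/4 < 1, i.e. |w + 2| < 4/55. So R = 4/55.
At w = -106/55: the terms have absolute value of order n, which does not tend to 0, so the series diverges by the divergence test.
When w = -114/55, the terms do not tend to 0, so the series diverges.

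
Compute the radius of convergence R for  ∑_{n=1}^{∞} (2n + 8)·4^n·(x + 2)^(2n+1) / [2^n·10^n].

R = √5

Apply the ratio test: |a_{n+1}| / |a_n| = [(2(n+1) + 8)/(2n + 8)] · 4/(2·10), which tends to 1/5 as n → ∞.
Successive powers of (x + 2) differ by 2, so the series converges when |x + 2|² · 1/5 < 1, i.e. |x + 2| < √(5). So R = √5.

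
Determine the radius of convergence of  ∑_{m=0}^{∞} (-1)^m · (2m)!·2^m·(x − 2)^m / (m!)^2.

Apply the ratio test: |a_{m+1}| / |a_m| = (2m+1)·(2m+2)/(m+1)² · 2, which tends to 8 as m → ∞.
The series converges when 8 · |x − 2| < 1, giving R = 1/8.

R = 1/8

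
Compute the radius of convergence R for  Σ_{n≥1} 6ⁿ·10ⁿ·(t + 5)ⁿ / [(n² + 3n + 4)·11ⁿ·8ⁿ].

The ratio of consecutive coefficients is [(n² + 3n + 4)/((n+1)² + 3(n+1) + 4)] · 6·10/(11·8) → 15/22.
Thus R = 1/(15/22) = 22/15.

R = 22/15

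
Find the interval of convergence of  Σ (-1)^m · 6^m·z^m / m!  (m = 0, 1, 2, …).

By the ratio test, |a_{m+1}/a_m| = 6 · 1/(m+1) → 0.
The limit is 0, so the series converges for all z; R = ∞.

(−∞, ∞)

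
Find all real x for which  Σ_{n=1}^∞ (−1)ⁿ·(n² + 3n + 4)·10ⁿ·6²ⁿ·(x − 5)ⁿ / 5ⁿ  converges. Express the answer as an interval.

(359/72, 361/72)

The ratio of consecutive coefficients is [((n+1)² + 3(n+1) + 4)/(n² + 3n + 4)] · 10·36/5 → 72.
Thus R = 1/(72) = 1/72.
Check x = 361/72: the terms have absolute value of order n², which does not tend to 0, so the series diverges by the divergence test.
Endpoint x = 359/72: the n-th term does not approach 0; divergence by the term test.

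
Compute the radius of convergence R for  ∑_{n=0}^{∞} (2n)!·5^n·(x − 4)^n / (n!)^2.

R = 1/20

Apply the ratio test: |a_{n+1}| / |a_n| = (2n+1)·(2n+2)/(n+1)² · 5, which tends to 20 as n → ∞.
The series converges when 20 · |x − 4| < 1, giving R = 1/20.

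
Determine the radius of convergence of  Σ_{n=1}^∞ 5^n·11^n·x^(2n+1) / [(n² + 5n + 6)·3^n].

R = √165/55

Apply the ratio test: |a_{n+1}| / |a_n| = [(n² + 5n + 6)/((n+1)² + 5(n+1) + 6)] · 5·11/3, which tends to 55/3 as n → ∞.
Successive powers of x differ by 2, so the series converges when |x|² · 55/3 < 1, i.e. |x| < √(3/55). So R = √165/55.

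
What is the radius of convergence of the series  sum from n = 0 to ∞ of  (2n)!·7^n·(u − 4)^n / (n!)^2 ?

Ratio test: |a_{n+1}/a_n| = (2n+1)·(2n+2)/(n+1)² · 7 → 28 as n → ∞.
Hence the series converges for |u − 4| < 1/(28) = 1/28, so the radius of convergence is 1/28.

R = 1/28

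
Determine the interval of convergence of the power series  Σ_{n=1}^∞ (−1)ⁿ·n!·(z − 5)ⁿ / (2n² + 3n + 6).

Apply the ratio test: |a_{n+1}| / |a_n| = (n+1) · (2n² + 3n + 6)/(2(n+1)² + 3(n+1) + 6), which tends to ∞ as n → ∞.
The ratio grows without bound, so the series diverges whenever (z − 5) ≠ 0; it converges only at z = 5. R = 0.

{5}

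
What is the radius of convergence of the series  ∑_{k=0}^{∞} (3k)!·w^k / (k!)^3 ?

R = 1/27

The ratio of consecutive coefficients is (3k+1)·(3k+2)·(3k+3)/(k+1)³ → 27.
Thus R = 1/(27) = 1/27.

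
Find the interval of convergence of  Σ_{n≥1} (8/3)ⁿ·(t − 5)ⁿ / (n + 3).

[37/8, 43/8)

Apply the ratio test: |a_{n+1}| / |a_n| = [(n + 3)/((n+1) + 3)] · 8/3, which tends to 8/3 as n → ∞.
Thus R = 1/(8/3) = 3/8.
When t = 43/8, the terms are asymptotic to a nonzero constant times 1/n, so the series diverges by limit comparison with Σ 1/n.
Endpoint t = 37/8: the terms alternate in sign and decrease monotonically to 0 in absolute value (size ~ c/n), so the alternating series test gives convergence.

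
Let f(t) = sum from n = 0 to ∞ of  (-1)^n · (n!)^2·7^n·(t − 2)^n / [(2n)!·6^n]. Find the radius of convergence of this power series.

R = 24/7

By the ratio test, |a_{n+1}/a_n| = (n+1)²/[(2n+1)·(2n+2)] · 7/6 → 7/24.
Thus R = 1/(7/24) = 24/7.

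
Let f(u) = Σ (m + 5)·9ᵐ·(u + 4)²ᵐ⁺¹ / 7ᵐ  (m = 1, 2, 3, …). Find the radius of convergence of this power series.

The ratio of consecutive coefficients is [((m+1) + 5)/(m + 5)] · 9/7 → 9/7.
Successive powers of (u + 4) differ by 2, so the series converges when |u + 4|² · 9/7 < 1, i.e. |u + 4| < √(7/9). So R = √7/3.

R = √7/3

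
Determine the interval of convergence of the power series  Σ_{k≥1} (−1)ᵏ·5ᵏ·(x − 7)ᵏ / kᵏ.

(−∞, ∞)

Applying the root test, |a_k|^(1/k) = 5/k → 0.
Since the k-th root of |a_k| tends to 0, the series converges for all real x; R = ∞.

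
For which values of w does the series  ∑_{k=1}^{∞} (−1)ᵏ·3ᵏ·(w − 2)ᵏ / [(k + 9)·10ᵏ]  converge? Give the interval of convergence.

Ratio test: |a_{k+1}/a_k| = [(k + 9)/((k+1) + 9)] · 3/10 → 3/10 as k → ∞.
Thus R = 1/(3/10) = 10/3.
At w = 16/3: the terms alternate in sign and decrease monotonically to 0 in absolute value (size ~ c/k), so the alternating series test gives convergence.
Endpoint w = -4/3: the terms behave like c/k; limit comparison with the harmonic series gives divergence.

(-4/3, 16/3]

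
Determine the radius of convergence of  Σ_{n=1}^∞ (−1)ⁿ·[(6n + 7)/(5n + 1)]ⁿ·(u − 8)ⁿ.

R = 5/6

Applying the root test, |a_n|^(1/n) = (6n + 7)/(5n + 1) → 6/5.
Thus R = 1/(6/5) = 5/6.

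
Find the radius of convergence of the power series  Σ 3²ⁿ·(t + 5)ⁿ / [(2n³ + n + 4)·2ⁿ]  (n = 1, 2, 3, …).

R = 2/9

Ratio test: |a_{n+1}/a_n| = [(2n³ + n + 4)/(2(n+1)³ + (n+1) + 4)] · 9/2 → 9/2 as n → ∞.
Convergence for |t + 5| · 9/2 < 1, i.e. |t + 5| < 2/9. So R = 2/9.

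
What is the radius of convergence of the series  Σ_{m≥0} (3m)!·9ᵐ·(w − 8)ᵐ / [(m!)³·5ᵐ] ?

R = 5/243

The ratio of consecutive coefficients is (3m+1)·(3m+2)·(3m+3)/(m+1)³ · 9/5 → 243/5.
Hence the series converges for |w − 8| < 1/(243/5) = 5/243, so the radius of convergence is 5/243.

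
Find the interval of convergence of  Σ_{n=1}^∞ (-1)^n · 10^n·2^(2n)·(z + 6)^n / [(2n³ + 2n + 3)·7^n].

[-247/40, -233/40]

By the ratio test, |a_{n+1}/a_n| = [(2n³ + 2n + 3)/(2(n+1)³ + 2(n+1) + 3)] · 10·4/7 → 40/7.
The series converges when 40/7 · |z + 6| < 1, giving R = 7/40.
At z = -233/40: absolute convergence follows by limit comparison with Σ 1/n³.
Check z = -247/40: the series is dominated by a constant times Σ 1/n³, which converges (p = 3 > 1).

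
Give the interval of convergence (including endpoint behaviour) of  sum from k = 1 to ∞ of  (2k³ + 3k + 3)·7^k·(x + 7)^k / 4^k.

By the ratio test, |a_{k+1}/a_k| = [(2(k+1)³ + 3(k+1) + 3)/(2k³ + 3k + 3)] · 7/4 → 7/4.
Convergence for |x + 7| · 7/4 < 1, i.e. |x + 7| < 4/7. So R = 4/7.
Check x = -45/7: the k-th term does not approach 0; divergence by the term test.
At x = -53/7: the terms have absolute value of order k³, which does not tend to 0, so the series diverges by the divergence test.

(-53/7, -45/7)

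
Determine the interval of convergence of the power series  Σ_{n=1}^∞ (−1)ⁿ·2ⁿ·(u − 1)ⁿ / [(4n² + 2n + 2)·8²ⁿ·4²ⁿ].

[-511, 513]

The ratio of consecutive coefficients is [(4n² + 2n + 2)/(4(n+1)² + 2(n+1) + 2)] · 2/(64·16) → 1/512.
Hence the series converges for |u − 1| < 1/(1/512) = 512, so the radius of convergence is 512.
Endpoint u = 513: absolute convergence follows by limit comparison with Σ 1/n².
When u = -511, the terms are on the order of 1/n², so the series converges absolutely by comparison with the p-series (p = 2 > 1).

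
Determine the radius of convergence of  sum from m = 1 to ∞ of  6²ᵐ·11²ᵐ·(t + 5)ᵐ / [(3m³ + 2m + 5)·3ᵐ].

R = 1/1452

Apply the ratio test: |a_{m+1}| / |a_m| = [(3m³ + 2m + 5)/(3(m+1)³ + 2(m+1) + 5)] · 36·121/3, which tends to 1452 as m → ∞.
The series converges when 1452 · |t + 5| < 1, giving R = 1/1452.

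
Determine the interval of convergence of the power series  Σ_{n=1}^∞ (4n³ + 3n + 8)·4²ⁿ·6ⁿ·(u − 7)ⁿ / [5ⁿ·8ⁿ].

(79/12, 89/12)

Ratio test: |a_{n+1}/a_n| = [(4(n+1)³ + 3(n+1) + 8)/(4n³ + 3n + 8)] · 16·6/(5·8) → 12/5 as n → ∞.
Thus R = 1/(12/5) = 5/12.
Endpoint u = 89/12: the n-th term does not approach 0; divergence by the term test.
At u = 79/12: the terms have absolute value of order n³, which does not tend to 0, so the series diverges by the divergence test.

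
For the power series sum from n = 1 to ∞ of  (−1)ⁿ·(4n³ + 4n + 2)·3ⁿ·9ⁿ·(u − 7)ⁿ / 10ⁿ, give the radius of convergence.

R = 10/27

By the ratio test, |a_{n+1}/a_n| = [(4(n+1)³ + 4(n+1) + 2)/(4n³ + 4n + 2)] · 3·9/10 → 27/10.
Thus R = 1/(27/10) = 10/27.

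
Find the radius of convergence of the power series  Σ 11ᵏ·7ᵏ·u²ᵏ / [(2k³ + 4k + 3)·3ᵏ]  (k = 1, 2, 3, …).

The ratio of consecutive coefficients is [(2k³ + 4k + 3)/(2(k+1)³ + 4(k+1) + 3)] · 11·7/3 → 77/3.
Since the exponent of u increases by 2 each term, convergence requires |u|² < 3/77, hence R = √231/77.

R = √231/77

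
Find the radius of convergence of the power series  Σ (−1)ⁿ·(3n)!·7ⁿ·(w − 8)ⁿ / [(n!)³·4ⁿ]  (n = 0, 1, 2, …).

R = 4/189

By the ratio test, |a_{n+1}/a_n| = (3n+1)·(3n+2)·(3n+3)/(n+1)³ · 7/4 → 189/4.
The series converges when 189/4 · |w − 8| < 1, giving R = 4/189.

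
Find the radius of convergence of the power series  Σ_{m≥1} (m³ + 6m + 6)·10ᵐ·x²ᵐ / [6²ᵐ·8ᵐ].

The ratio of consecutive coefficients is [((m+1)³ + 6(m+1) + 6)/(m³ + 6m + 6)] · 10/(36·8) → 5/144.
Successive powers of x differ by 2, so the series converges when |x|² · 5/144 < 1, i.e. |x| < √(144/5). So R = 12√5/5.

R = 12√5/5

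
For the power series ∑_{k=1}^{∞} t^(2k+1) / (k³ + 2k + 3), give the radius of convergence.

By the ratio test, |a_{k+1}/a_k| = (k³ + 2k + 3)/((k+1)³ + 2(k+1) + 3) → 1.
Since the exponent of t increases by 2 each term, convergence requires |t|² < 1, hence R = 1.

R = 1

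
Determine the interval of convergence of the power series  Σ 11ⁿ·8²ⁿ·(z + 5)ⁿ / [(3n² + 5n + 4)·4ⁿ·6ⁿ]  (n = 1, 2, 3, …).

Ratio test: |a_{n+1}/a_n| = [(3n² + 5n + 4)/(3(n+1)² + 5(n+1) + 4)] · 11·64/(4·6) → 88/3 as n → ∞.
Thus R = 1/(88/3) = 3/88.
Endpoint z = -437/88: the series is dominated by a constant times Σ 1/n², which converges (p = 2 > 1).
When z = -443/88, the series is dominated by a constant times Σ 1/n², which converges (p = 2 > 1).

[-443/88, -437/88]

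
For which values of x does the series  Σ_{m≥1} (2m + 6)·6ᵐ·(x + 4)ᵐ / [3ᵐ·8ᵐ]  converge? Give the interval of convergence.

(-8, 0)

Ratio test: |a_{m+1}/a_m| = [(2(m+1) + 6)/(2m + 6)] · 6/(3·8) → 1/4 as m → ∞.
The series converges when 1/4 · |x + 4| < 1, giving R = 4.
At x = 0: the terms do not tend to 0, so the series diverges.
When x = -8, the terms have absolute value of order m, which does not tend to 0, so the series diverges by the divergence test.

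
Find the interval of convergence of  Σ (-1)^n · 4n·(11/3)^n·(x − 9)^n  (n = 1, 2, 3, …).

The ratio of consecutive coefficients is [4(n+1)/4n] · 11/3 → 11/3.
Hence the series converges for |x − 9| < 1/(11/3) = 3/11, so the radius of convergence is 3/11.
Endpoint x = 102/11: the terms do not tend to 0, so the series diverges.
Check x = 96/11: the terms have absolute value of order n, which does not tend to 0, so the series diverges by the divergence test.

(96/11, 102/11)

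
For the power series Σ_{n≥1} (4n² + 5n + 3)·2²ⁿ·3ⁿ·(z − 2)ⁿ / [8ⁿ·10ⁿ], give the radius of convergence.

The ratio of consecutive coefficients is [(4(n+1)² + 5(n+1) + 3)/(4n² + 5n + 3)] · 4·3/(8·10) → 3/20.
Hence the series converges for |z − 2| < 1/(3/20) = 20/3, so the radius of convergence is 20/3.

R = 20/3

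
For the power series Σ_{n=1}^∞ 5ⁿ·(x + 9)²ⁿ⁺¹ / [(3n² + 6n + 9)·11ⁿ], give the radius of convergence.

By the ratio test, |a_{n+1}/a_n| = [(3n² + 6n + 9)/(3(n+1)² + 6(n+1) + 9)] · 5/11 → 5/11.
Successive powers of (x + 9) differ by 2, so the series converges when |x + 9|² · 5/11 < 1, i.e. |x + 9| < √(11/5). So R = √55/5.

R = √55/5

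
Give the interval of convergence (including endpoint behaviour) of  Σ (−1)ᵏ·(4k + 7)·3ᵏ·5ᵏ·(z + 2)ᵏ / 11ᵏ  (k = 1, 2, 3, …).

(-41/15, -19/15)

The ratio of consecutive coefficients is [(4(k+1) + 7)/(4k + 7)] · 3·5/11 → 15/11.
Thus R = 1/(15/11) = 11/15.
When z = -19/15, the terms have absolute value of order k, which does not tend to 0, so the series diverges by the divergence test.
At z = -41/15: the terms do not tend to 0, so the series diverges.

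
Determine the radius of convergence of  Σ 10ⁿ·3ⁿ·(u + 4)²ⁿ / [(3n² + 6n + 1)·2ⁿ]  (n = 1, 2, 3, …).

R = √15/15

Apply the ratio test: |a_{n+1}| / |a_n| = [(3n² + 6n + 1)/(3(n+1)² + 6(n+1) + 1)] · 10·3/2, which tends to 15 as n → ∞.
Successive powers of (u + 4) differ by 2, so the series converges when |u + 4|² · 15 < 1, i.e. |u + 4| < √(1/15). So R = √15/15.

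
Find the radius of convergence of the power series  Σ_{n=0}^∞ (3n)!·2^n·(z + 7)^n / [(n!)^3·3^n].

R = 1/18

Apply the ratio test: |a_{n+1}| / |a_n| = (3n+1)·(3n+2)·(3n+3)/(n+1)³ · 2/3, which tends to 18 as n → ∞.
Thus R = 1/(18) = 1/18.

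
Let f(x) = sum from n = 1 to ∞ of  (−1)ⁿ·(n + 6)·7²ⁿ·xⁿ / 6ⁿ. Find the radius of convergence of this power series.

Ratio test: |a_{n+1}/a_n| = [((n+1) + 6)/(n + 6)] · 49/6 → 49/6 as n → ∞.
The series converges when 49/6 · |x| < 1, giving R = 6/49.

R = 6/49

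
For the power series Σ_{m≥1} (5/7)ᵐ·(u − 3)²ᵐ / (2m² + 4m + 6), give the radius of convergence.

R = √35/5

The ratio of consecutive coefficients is [(2m² + 4m + 6)/(2(m+1)² + 4(m+1) + 6)] · 5/7 → 5/7.
Writing y = (u − 3)², the series in y has radius 7/5, so |u − 3| < √(7/5) and R = √35/5.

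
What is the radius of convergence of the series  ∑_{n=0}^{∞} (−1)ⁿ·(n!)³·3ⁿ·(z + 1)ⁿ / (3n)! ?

R = 9

By the ratio test, |a_{n+1}/a_n| = (n+1)³/[(3n+1)·(3n+2)·(3n+3)] · 3 → 1/9.
Convergence for |z + 1| · 1/9 < 1, i.e. |z + 1| < 9. So R = 9.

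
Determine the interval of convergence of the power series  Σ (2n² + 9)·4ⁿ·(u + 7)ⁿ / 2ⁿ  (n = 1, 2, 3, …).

By the ratio test, |a_{n+1}/a_n| = [(2(n+1)² + 9)/(2n² + 9)] · 4/2 → 2.
Thus R = 1/(2) = 1/2.
When u = -13/2, the terms do not tend to 0, so the series diverges.
When u = -15/2, the terms have absolute value of order n², which does not tend to 0, so the series diverges by the divergence test.

(-15/2, -13/2)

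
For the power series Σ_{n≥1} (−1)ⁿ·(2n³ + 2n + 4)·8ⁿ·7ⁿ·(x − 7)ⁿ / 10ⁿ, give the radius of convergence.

R = 5/28

Ratio test: |a_{n+1}/a_n| = [(2(n+1)³ + 2(n+1) + 4)/(2n³ + 2n + 4)] · 8·7/10 → 28/5 as n → ∞.
The series converges when 28/5 · |x − 7| < 1, giving R = 5/28.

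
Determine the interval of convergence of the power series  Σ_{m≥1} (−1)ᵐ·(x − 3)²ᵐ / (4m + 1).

[2, 4]

Apply the ratio test: |a_{m+1}| / |a_m| = (4m + 1)/(4(m+1) + 1), which tends to 1 as m → ∞.
Since the exponent of (x − 3) increases by 2 each term, convergence requires |x − 3|² < 1, hence R = 1.
When x = 4, the terms alternate in sign and decrease monotonically to 0 in absolute value (size ~ c/m), so the alternating series test gives convergence.
At x = 2: the terms alternate in sign and decrease monotonically to 0 in absolute value (size ~ c/m), so the alternating series test gives convergence.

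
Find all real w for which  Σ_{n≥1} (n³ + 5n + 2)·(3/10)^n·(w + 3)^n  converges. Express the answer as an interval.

(-19/3, 1/3)

Apply the ratio test: |a_{n+1}| / |a_n| = [((n+1)³ + 5(n+1) + 2)/(n³ + 5n + 2)] · 3/10, which tends to 3/10 as n → ∞.
Hence the series converges for |w + 3| < 1/(3/10) = 10/3, so the radius of convergence is 10/3.
Check w = 1/3: the n-th term does not approach 0; divergence by the term test.
Endpoint w = -19/3: the terms do not tend to 0, so the series diverges.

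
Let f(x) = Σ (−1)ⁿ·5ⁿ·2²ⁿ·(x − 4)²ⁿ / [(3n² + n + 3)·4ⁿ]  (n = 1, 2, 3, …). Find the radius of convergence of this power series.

R = √5/5

Ratio test: |a_{n+1}/a_n| = [(3n² + n + 3)/(3(n+1)² + (n+1) + 3)] · 5·4/4 → 5 as n → ∞.
Since the exponent of (x − 4) increases by 2 each term, convergence requires |x − 4|² < 1/5, hence R = √5/5.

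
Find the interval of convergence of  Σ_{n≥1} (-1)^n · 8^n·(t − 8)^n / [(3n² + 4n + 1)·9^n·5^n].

Ratio test: |a_{n+1}/a_n| = [(3n² + 4n + 1)/(3(n+1)² + 4(n+1) + 1)] · 8/(9·5) → 8/45 as n → ∞.
The series converges when 8/45 · |t − 8| < 1, giving R = 45/8.
Check t = 109/8: absolute convergence follows by limit comparison with Σ 1/n².
Endpoint t = 19/8: the terms are on the order of 1/n², so the series converges absolutely by comparison with the p-series (p = 2 > 1).

[19/8, 109/8]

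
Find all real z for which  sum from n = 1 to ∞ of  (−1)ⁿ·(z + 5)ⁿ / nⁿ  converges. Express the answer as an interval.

Applying the root test, |a_n|^(1/n) = 1/n → 0.
The limit is 0 for every z, so R = ∞.

(−∞, ∞)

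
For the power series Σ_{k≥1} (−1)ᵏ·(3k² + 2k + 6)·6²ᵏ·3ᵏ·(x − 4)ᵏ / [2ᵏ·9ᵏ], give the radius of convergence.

R = 1/6

Apply the ratio test: |a_{k+1}| / |a_k| = [(3(k+1)² + 2(k+1) + 6)/(3k² + 2k + 6)] · 36·3/(2·9), which tends to 6 as k → ∞.
Convergence for |x − 4| · 6 < 1, i.e. |x − 4| < 1/6. So R = 1/6.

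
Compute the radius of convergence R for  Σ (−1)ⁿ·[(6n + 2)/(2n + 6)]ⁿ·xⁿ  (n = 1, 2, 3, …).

By the Cauchy root test, |a_n|^(1/n) = (6n + 2)/(2n + 6) → 3.
Hence the series converges for |x| < 1/(3) = 1/3, so the radius of convergence is 1/3.

R = 1/3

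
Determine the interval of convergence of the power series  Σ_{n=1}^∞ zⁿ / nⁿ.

By the Cauchy root test, |a_n|^(1/n) = 1/n → 0.
The limit is 0 for every z, so R = ∞.

(−∞, ∞)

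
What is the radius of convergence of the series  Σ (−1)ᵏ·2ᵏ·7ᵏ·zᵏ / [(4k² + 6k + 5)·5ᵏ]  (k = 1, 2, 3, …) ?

R = 5/14

Ratio test: |a_{k+1}/a_k| = [(4k² + 6k + 5)/(4(k+1)² + 6(k+1) + 5)] · 2·7/5 → 14/5 as k → ∞.
Hence the series converges for |z| < 1/(14/5) = 5/14, so the radius of convergence is 5/14.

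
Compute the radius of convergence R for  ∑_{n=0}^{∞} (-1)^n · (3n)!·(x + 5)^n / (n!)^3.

R = 1/27

The ratio of consecutive coefficients is (3n+1)·(3n+2)·(3n+3)/(n+1)³ → 27.
Convergence for |x + 5| · 27 < 1, i.e. |x + 5| < 1/27. So R = 1/27.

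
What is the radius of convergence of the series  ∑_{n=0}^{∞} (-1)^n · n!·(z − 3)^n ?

Ratio test: |a_{n+1}/a_n| = (n+1) → ∞ as n → ∞.
Since the ratio → ∞, the series diverges for every z ≠ 3, and R = 0.

R = 0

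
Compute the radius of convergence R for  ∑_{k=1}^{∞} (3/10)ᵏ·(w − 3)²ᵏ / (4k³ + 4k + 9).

R = √30/3

The ratio of consecutive coefficients is [(4k³ + 4k + 9)/(4(k+1)³ + 4(k+1) + 9)] · 3/10 → 3/10.
Successive powers of (w − 3) differ by 2, so the series converges when |w − 3|² · 3/10 < 1, i.e. |w − 3| < √(10/3). So R = √30/3.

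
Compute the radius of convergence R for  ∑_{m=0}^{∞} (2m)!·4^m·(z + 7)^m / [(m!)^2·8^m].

R = 1/2

By the ratio test, |a_{m+1}/a_m| = (2m+1)·(2m+2)/(m+1)² · 4/8 → 2.
Hence the series converges for |z + 7| < 1/(2) = 1/2, so the radius of convergence is 1/2.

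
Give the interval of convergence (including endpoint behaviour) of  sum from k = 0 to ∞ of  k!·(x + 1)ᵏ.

By the ratio test, |a_{k+1}/a_k| = (k+1) → ∞.
The ratio grows without bound, so the series diverges whenever (x + 1) ≠ 0; it converges only at x = -1. R = 0.

{-1}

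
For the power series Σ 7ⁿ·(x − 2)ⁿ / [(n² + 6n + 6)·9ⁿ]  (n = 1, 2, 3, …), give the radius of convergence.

R = 9/7

The ratio of consecutive coefficients is [(n² + 6n + 6)/((n+1)² + 6(n+1) + 6)] · 7/9 → 7/9.
Hence the series converges for |x − 2| < 1/(7/9) = 9/7, so the radius of convergence is 9/7.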